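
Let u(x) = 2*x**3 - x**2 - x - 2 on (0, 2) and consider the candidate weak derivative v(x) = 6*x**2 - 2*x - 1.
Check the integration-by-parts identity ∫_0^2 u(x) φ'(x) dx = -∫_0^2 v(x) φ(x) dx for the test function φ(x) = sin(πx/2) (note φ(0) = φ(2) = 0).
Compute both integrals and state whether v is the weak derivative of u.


LHS = -36/π + 192/π^3, RHS = -36/π + 192/π^3. Yes, v = u' weakly.

u(x) = 2*x**3 - x**2 - x - 2, classical derivative u'(x) = 6*x**2 - 2*x - 1.
φ(x) = sin(πx/2), so φ'(x) = π*cos(π*x/2)/2.
Note φ(0) = φ(2) = 0, so the boundary term u·φ vanishes.
LHS = ∫_0^2 u(x) φ'(x) dx = ∫_0^2 (π*x^3*cos(π*x/2) - π*x^2*cos(π*x/2)/2 - π*x*cos(π*x/2)/2 - π*cos(π*x/2)) dx. Term by term:
  ∫_0^2 -π*cos(π*x/2) dx = 0;  ∫_0^2 π*x^3*cos(π*x/2) dx = -48/π + 192/π^3;  ∫_0^2 -π*x*cos(π*x/2)/2 dx = 4/π;
  ∫_0^2 -π*x^2*cos(π*x/2)/2 dx = 8/π.
Sum: 0 + -48/π + 192/π^3 + 4/π + 8/π = -36/π + 192/π^3.
So LHS = -36/π + 192/π^3.
∫_0^2 v(x) φ(x) dx = ∫_0^2 (6*x^2*sin(π*x/2) - 2*x*sin(π*x/2) - sin(π*x/2)) dx. Term by term:
  ∫_0^2 -sin(π*x/2) dx = -4/π;  ∫_0^2 -2*x*sin(π*x/2) dx = -8/π;  ∫_0^2 6*x^2*sin(π*x/2) dx = -192/π^3 + 48/π.
Sum: -4/π − 8/π + -192/π^3 + 48/π = -192/π^3 + 36/π.
So RHS = -∫_0^2 v(x) φ(x) dx = -36/π + 192/π^3.
LHS = RHS, so the identity holds for this test φ.
Moreover u is smooth here and v(x) = u'(x) = 6*x**2 - 2*x - 1 pointwise, so the identity holds for every test function. Hence v is the weak derivative of u.


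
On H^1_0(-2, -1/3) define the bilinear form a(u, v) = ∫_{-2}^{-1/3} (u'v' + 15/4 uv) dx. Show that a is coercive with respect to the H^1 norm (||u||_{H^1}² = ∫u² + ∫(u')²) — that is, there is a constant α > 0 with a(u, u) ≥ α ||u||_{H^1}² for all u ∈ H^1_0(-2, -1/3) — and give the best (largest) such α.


α = 1

Coercivity of a(·,·) on H^1_0(-2, -1/3) means a(u, u) ≥ α ||u||_{H^1}² for every u ∈ H^1_0.
The interval has length L = 5/3, and Poincaré/coercivity depend only on L. Here a(u, u) = ∫(u')² + (15/4)·∫u².
Here c = 15/4 ≥ 1, so a(u,u) = ∫(u')² + c∫u² ≥ ∫(u')² + ∫u² = ||u||_{H^1}², i.e. α = 1 works. No larger α is possible: a(u,u) ≥ α||u||_{H^1}² means (1−α)∫(u')² ≥ (α−c)∫u², and for the modes u_n = sin(nπ(x−x₀)/L) (x₀ the left endpoint) one has ∫u_n²/∫(u_n')² = (L/(nπ))² → 0, so a(u_n,u_n)/||u_n||_{H^1}² → 1. Hence the optimal constant is α = 1.
Therefore α = 1.


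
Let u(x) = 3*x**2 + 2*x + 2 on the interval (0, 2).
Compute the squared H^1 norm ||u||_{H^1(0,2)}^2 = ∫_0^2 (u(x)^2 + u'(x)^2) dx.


||u||_{H^1}^2 = 4864/15

The H^1 norm (squared) on an interval (0, L) is
  ||u||_{H^1}^2 = ∫_0^L u(x)^2 dx + ∫_0^L u'(x)^2 dx.
Compute u'(x) = 6*x + 2.
Then u(x)^2 = 9*x**4 + 12*x**3 + 16*x**2 + 8*x + 4 and u'(x)^2 = 36*x**2 + 24*x + 4.
Integrate each monomial from 0 to 2 using ∫_0^2 c·x^n dx = c·2^(n+1)/(n+1):
  ∫_0^2 u(x)^2 dx = ∫_0^2 (9*x^4 + 12*x^3 + 16*x^2 + 8*x + 4) dx. Term by term:
    ∫_0^2 9*x^4 dx = 288/5;  ∫_0^2 12*x^3 dx = 48;  ∫_0^2 16*x^2 dx = 128/3;
    ∫_0^2 8*x dx = 16;  ∫_0^2 4 dx = 8.
  Sum: 288/5 + 48 + 128/3 + 16 + 8 = 2584/15.
  ∫_0^2 u'(x)^2 dx = ∫_0^2 (36*x^2 + 24*x + 4) dx. Term by term:
    ∫_0^2 36*x^2 dx = 96;  ∫_0^2 24*x dx = 48;  ∫_0^2 4 dx = 8.
  Sum: 96 + 48 + 8 = 152.
Adding: ||u||_{H^1}^2 = 2584/15 + 152 = 4864/15.


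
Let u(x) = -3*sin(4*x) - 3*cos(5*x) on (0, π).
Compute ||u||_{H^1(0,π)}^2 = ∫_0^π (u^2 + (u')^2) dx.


||u||_{H^1(0,π)}^2 = -416 + 387*π/2

u'(x) = 15*sin(5*x) - 12*cos(4*x).
Expand u² and (u')² and integrate term by term on (0, π), using: for integers n ≥ 1, ∫_0^π sin²(nx) dx = ∫_0^π cos²(nx) dx = π/2; for n ≠ n', ∫_0^π sin(nx)sin(n'x) dx = ∫_0^π cos(nx)cos(n'x) dx = 0; and by product-to-sum, ∫_0^π sin(nx)cos(n'x) dx = ½∫_0^π [sin((n+n')x) + sin((n−n')x)] dx, which is 0 when n+n' is even and 2n/(n²−n'²) when n+n' is odd (it need not vanish on (0, π)).
  u² squared terms: (-3)²·∫cos(5x)² dx = 9·π/2 = 9*π/2;  (-3)²·∫sin(4x)² dx = 9·π/2 = 9*π/2.
  u² cross terms: 2·(-3)·(-3)·∫cos(5x)·sin(4x) dx = 18·(-8/9) = -16.
  So ∫_0^π u² dx = 9*π/2 + 9*π/2 − 16 = -16 + 9*π.
  (u')² squared terms: (-12)²·∫cos(4x)² dx = 144·π/2 = 72*π;  (15)²·∫sin(5x)² dx = 225·π/2 = 225*π/2.
  (u')² cross terms: 2·(-12)·(15)·∫cos(4x)·sin(5x) dx = -360·(10/9) = -400.
  So ∫_0^π (u')² dx = 72*π + 225*π/2 − 400 = -400 + 369*π/2.
||u||_{H^1}^2 = (-16 + 9*π) + (-400 + 369*π/2) = -416 + 387*π/2.


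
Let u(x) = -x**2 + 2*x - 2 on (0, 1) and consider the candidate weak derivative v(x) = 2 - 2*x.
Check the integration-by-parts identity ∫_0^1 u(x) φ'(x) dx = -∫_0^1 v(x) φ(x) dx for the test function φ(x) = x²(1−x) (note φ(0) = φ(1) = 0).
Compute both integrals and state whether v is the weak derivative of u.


LHS = -1/15, RHS = -1/15. Yes, v = u' weakly.

u(x) = -x**2 + 2*x - 2, classical derivative u'(x) = 2 - 2*x.
φ(x) = x²(1−x), so φ'(x) = x*(2 - 3*x).
Note φ(0) = φ(1) = 0, so the boundary term u·φ vanishes.
LHS = ∫_0^1 u(x) φ'(x) dx = ∫_0^1 (3*x^4 - 8*x^3 + 10*x^2 - 4*x) dx. Term by term:
  ∫_0^1 3*x^4 dx = 3/5;  ∫_0^1 -8*x^3 dx = -2;  ∫_0^1 10*x^2 dx = 10/3;
  ∫_0^1 -4*x dx = -2.
Sum: 3/5 − 2 + 10/3 − 2 = -1/15.
So LHS = -1/15.
∫_0^1 v(x) φ(x) dx = ∫_0^1 (2*x^4 - 4*x^3 + 2*x^2) dx. Term by term:
  ∫_0^1 2*x^4 dx = 2/5;  ∫_0^1 -4*x^3 dx = -1;  ∫_0^1 2*x^2 dx = 2/3.
Sum: 2/5 − 1 + 2/3 = 1/15.
So RHS = -∫_0^1 v(x) φ(x) dx = -1/15.
LHS = RHS, so the identity holds for this test φ.
Moreover u is smooth here and v(x) = u'(x) = 2 - 2*x pointwise, so the identity holds for every test function. Hence v is the weak derivative of u.


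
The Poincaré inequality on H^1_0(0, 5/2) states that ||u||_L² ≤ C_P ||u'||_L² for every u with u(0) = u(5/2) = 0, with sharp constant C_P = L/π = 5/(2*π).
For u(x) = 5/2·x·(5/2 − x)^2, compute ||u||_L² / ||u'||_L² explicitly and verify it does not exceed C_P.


||u||_L² / ||u'||_L² = 5*sqrt(14)/28 < C_P = 5/(2*π).

u(x) = 5/2·x·(5/2 − x)^2, so u'(x) = 15*x^2/2 - 25*x + 125/8.
u(x) = 5/2·x·(5/2 − x)^2 vanishes at x = 0 and x = 5/2, so u ∈ H^1_0(0, 5/2). Differentiate via the product rule and integrate the resulting polynomials term by term.
  ∫_0^5/2 u² dx = ∫_0^5/2 (25*x^6/4 - 125*x^5/2 + 1875*x^4/8 - 3125*x^3/8 + 15625*x^2/64) dx. Term by term:
    ∫_0^5/2 25*x^6/4 dx = 1953125/3584;  ∫_0^5/2 -125*x^5/2 dx = -1953125/768;  ∫_0^5/2 1875*x^4/8 dx = 1171875/256;
    ∫_0^5/2 -3125*x^3/8 dx = -1953125/512;  ∫_0^5/2 15625*x^2/64 dx = 1953125/1536.
  Sum: 1953125/3584 − 1953125/768 + 1171875/256 − 1953125/512 + 1953125/1536 = 390625/10752.
  ∫_0^5/2 (u')² dx = ∫_0^5/2 (225*x^4/4 - 375*x^3 + 6875*x^2/8 - 3125*x/4 + 15625/64) dx. Term by term:
    ∫_0^5/2 225*x^4/4 dx = 140625/128;  ∫_0^5/2 -375*x^3 dx = -234375/64;  ∫_0^5/2 6875*x^2/8 dx = 859375/192;
    ∫_0^5/2 -3125*x/4 dx = -78125/32;  ∫_0^5/2 15625/64 dx = 78125/128.
  Sum: 140625/128 − 234375/64 + 859375/192 − 78125/32 + 78125/128 = 15625/192.
∫_0^5/2 u² dx = 390625/10752, so ||u||_L² = 625*sqrt(42)/672.
∫_0^5/2 (u')² dx = 15625/192, so ||u'||_L² = 125*sqrt(3)/24.
Ratio ||u||_L² / ||u'||_L² = 5*sqrt(14)/28.
Sharp Poincaré constant on H^1_0(0, 5/2) is C_P = L/π = 5/(2*π), achieved by sin(2*π/5·x).
A polynomial bump cannot attain the sharp Poincaré constant (only the first sine eigenfunction does), so the ratio is strictly less than C_P, consistent with ||u||_L² ≤ C_P ||u'||_L².


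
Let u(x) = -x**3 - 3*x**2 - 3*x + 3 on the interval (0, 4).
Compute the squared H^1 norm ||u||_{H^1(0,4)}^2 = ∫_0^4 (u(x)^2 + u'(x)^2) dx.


||u||_{H^1}^2 = 545992/35

The H^1 norm (squared) on an interval (0, L) is
  ||u||_{H^1}^2 = ∫_0^L u(x)^2 dx + ∫_0^L u'(x)^2 dx.
Compute u'(x) = -3*x**2 - 6*x - 3.
Then u(x)^2 = x**6 + 6*x**5 + 15*x**4 + 12*x**3 - 9*x**2 - 18*x + 9 and u'(x)^2 = 9*x**4 + 36*x**3 + 54*x**2 + 36*x + 9.
Integrate each monomial from 0 to 4 using ∫_0^4 c·x^n dx = c·4^(n+1)/(n+1):
  ∫_0^4 u(x)^2 dx = ∫_0^4 (x^6 + 6*x^5 + 15*x^4 + 12*x^3 - 9*x^2 - 18*x + 9) dx. Term by term:
    ∫_0^4 x^6 dx = 16384/7;  ∫_0^4 6*x^5 dx = 4096;  ∫_0^4 15*x^4 dx = 3072;
    ∫_0^4 12*x^3 dx = 768;  ∫_0^4 -9*x^2 dx = -192;  ∫_0^4 -18*x dx = -144;
    ∫_0^4 9 dx = 36.
  Sum: 16384/7 + 4096 + 3072 + 768 − 192 − 144 + 36 = 69836/7.
  ∫_0^4 u'(x)^2 dx = ∫_0^4 (9*x^4 + 36*x^3 + 54*x^2 + 36*x + 9) dx. Term by term:
    ∫_0^4 9*x^4 dx = 9216/5;  ∫_0^4 36*x^3 dx = 2304;  ∫_0^4 54*x^2 dx = 1152;
    ∫_0^4 36*x dx = 288;  ∫_0^4 9 dx = 36.
  Sum: 9216/5 + 2304 + 1152 + 288 + 36 = 28116/5.
Adding: ||u||_{H^1}^2 = 69836/7 + 28116/5 = 545992/35.


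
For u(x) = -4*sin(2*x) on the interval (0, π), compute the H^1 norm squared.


||u||_{H^1(0,π)}^2 = 40*π

u'(x) = -8*cos(2*x).
Expand u² and (u')² and integrate term by term on (0, π), using: for integers n ≥ 1, ∫_0^π sin²(nx) dx = ∫_0^π cos²(nx) dx = π/2; for n ≠ n', ∫_0^π sin(nx)sin(n'x) dx = ∫_0^π cos(nx)cos(n'x) dx = 0; and by product-to-sum, ∫_0^π sin(nx)cos(n'x) dx = ½∫_0^π [sin((n+n')x) + sin((n−n')x)] dx, which is 0 when n+n' is even and 2n/(n²−n'²) when n+n' is odd (it need not vanish on (0, π)).
  u² squared terms: (-4)²·∫sin(2x)² dx = 16·π/2 = 8*π.
  So ∫_0^π u² dx = 8*π.
  (u')² squared terms: (-8)²·∫cos(2x)² dx = 64·π/2 = 32*π.
  So ∫_0^π (u')² dx = 32*π.
||u||_{H^1}^2 = (8*π) + (32*π) = 40*π.


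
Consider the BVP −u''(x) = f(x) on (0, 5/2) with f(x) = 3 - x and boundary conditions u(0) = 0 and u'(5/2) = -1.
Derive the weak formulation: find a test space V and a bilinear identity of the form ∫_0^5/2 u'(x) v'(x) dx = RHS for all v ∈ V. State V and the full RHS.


V = {v ∈ H^1(0, 5/2) : v(0) = 0} (test functions vanish at x = 0 where u is specified); weak form: ∫_0^5/2 u'v' dx = ∫_0^5/2 (3 - x) v dx − v(5/2) for all v ∈ V.

Multiply both sides by a test function v and integrate from 0 to 5/2:
  ∫_0^5/2 −u''(x) v(x) dx = ∫_0^5/2 f(x) v(x) dx.
Integrate the LHS by parts once:
  ∫_0^5/2 −u'' v dx = −[u'(x) v(x)]_0^5/2 + ∫_0^5/2 u'(x) v'(x) dx.
Thus ∫_0^5/2 u'(x) v'(x) dx = ∫_0^5/2 f(x) v(x) dx + [u'(x) v(x)]_0^5/2.
Choose V so that boundary terms are either known or forced to vanish.
Mixed BC: u(0) = 0 (Dirichlet) and u'(5/2) = -1 (Neumann). Define V = {v ∈ H^1(0, 5/2) : v(0) = 0}. Then [u' v]_0^5/2 = u'(5/2)·v(5/2) − u'(0)·0 = − v(5/2).
Weak formulation: find u (satisfying any essential BC) such that ∫_0^5/2 u'(x) v'(x) dx = ∫_0^5/2 f v dx − v(5/2) for all v ∈ V (Dirichlet at 0 absorbed into V; Neumann datum at x = 5/2 contributes the boundary term).
Substituting f(x) = 3 - x, the right-hand side is ∫_0^5/2 (3 - x) v dx − v(5/2).


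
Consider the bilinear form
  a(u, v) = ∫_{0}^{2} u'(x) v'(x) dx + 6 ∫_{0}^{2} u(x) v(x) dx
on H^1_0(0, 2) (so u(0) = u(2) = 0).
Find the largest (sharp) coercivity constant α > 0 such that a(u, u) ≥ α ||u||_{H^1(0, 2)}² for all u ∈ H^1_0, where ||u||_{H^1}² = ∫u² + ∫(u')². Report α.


α = 1

Coercivity of a(·,·) on H^1_0(0, 2) means a(u, u) ≥ α ||u||_{H^1}² for every u ∈ H^1_0.
The interval has length L = 2, and Poincaré/coercivity depend only on L. Here a(u, u) = ∫(u')² + (6)·∫u².
Here c = 6 ≥ 1, so a(u,u) = ∫(u')² + c∫u² ≥ ∫(u')² + ∫u² = ||u||_{H^1}², i.e. α = 1 works. No larger α is possible: a(u,u) ≥ α||u||_{H^1}² means (1−α)∫(u')² ≥ (α−c)∫u², and for the modes u_n = sin(nπ(x−x₀)/L) (x₀ the left endpoint) one has ∫u_n²/∫(u_n')² = (L/(nπ))² → 0, so a(u_n,u_n)/||u_n||_{H^1}² → 1. Hence the optimal constant is α = 1.
Therefore α = 1.


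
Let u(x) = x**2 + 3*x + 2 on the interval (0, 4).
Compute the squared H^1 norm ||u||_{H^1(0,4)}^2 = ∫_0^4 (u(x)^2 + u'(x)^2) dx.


||u||_{H^1}^2 = 17932/15

The H^1 norm (squared) on an interval (0, L) is
  ||u||_{H^1}^2 = ∫_0^L u(x)^2 dx + ∫_0^L u'(x)^2 dx.
Compute u'(x) = 2*x + 3.
Then u(x)^2 = x**4 + 6*x**3 + 13*x**2 + 12*x + 4 and u'(x)^2 = 4*x**2 + 12*x + 9.
Integrate each monomial from 0 to 4 using ∫_0^4 c·x^n dx = c·4^(n+1)/(n+1):
  ∫_0^4 u(x)^2 dx = ∫_0^4 (x^4 + 6*x^3 + 13*x^2 + 12*x + 4) dx. Term by term:
    ∫_0^4 x^4 dx = 1024/5;  ∫_0^4 6*x^3 dx = 384;  ∫_0^4 13*x^2 dx = 832/3;
    ∫_0^4 12*x dx = 96;  ∫_0^4 4 dx = 16.
  Sum: 1024/5 + 384 + 832/3 + 96 + 16 = 14672/15.
  ∫_0^4 u'(x)^2 dx = ∫_0^4 (4*x^2 + 12*x + 9) dx. Term by term:
    ∫_0^4 4*x^2 dx = 256/3;  ∫_0^4 12*x dx = 96;  ∫_0^4 9 dx = 36.
  Sum: 256/3 + 96 + 36 = 652/3.
Adding: ||u||_{H^1}^2 = 14672/15 + 652/3 = 17932/15.


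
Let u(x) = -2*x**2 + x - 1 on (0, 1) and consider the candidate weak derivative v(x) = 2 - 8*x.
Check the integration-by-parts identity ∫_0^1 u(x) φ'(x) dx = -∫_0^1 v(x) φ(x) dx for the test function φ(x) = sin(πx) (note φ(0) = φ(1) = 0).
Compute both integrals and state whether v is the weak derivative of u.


LHS = 2/π, RHS = 4/π. No, v is not the weak derivative of u.

u(x) = -2*x**2 + x - 1, classical derivative u'(x) = 1 - 4*x.
φ(x) = sin(πx), so φ'(x) = π*cos(π*x).
Note φ(0) = φ(1) = 0, so the boundary term u·φ vanishes.
LHS = ∫_0^1 u(x) φ'(x) dx = ∫_0^1 (-2*π*x^2*cos(π*x) + π*x*cos(π*x) - π*cos(π*x)) dx. Term by term:
  ∫_0^1 -π*cos(π*x) dx = 0;  ∫_0^1 π*x*cos(π*x) dx = -2/π;  ∫_0^1 -2*π*x^2*cos(π*x) dx = 4/π.
Sum: 0 − 2/π + 4/π = 2/π.
So LHS = 2/π.
∫_0^1 v(x) φ(x) dx = ∫_0^1 (-8*x*sin(π*x) + 2*sin(π*x)) dx. Term by term:
  ∫_0^1 2*sin(π*x) dx = 4/π;  ∫_0^1 -8*x*sin(π*x) dx = -8/π.
Sum: 4/π − 8/π = -4/π.
So RHS = -∫_0^1 v(x) φ(x) dx = 4/π.
LHS − RHS = -2/π ≠ 0, so the identity fails.
(For a valid weak derivative the identity must hold for EVERY test function, in particular this one. The failure shows v is NOT the weak derivative of u.)
Correct weak derivative would be u'(x) = 1 - 4*x.


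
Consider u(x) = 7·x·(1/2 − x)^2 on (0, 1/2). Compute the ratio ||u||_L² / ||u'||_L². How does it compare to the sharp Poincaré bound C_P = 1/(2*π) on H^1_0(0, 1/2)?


||u||_L² / ||u'||_L² = sqrt(14)/28 < C_P = 1/(2*π).

u(x) = 7·x·(1/2 − x)^2, so u'(x) = 21*x^2 - 14*x + 7/4.
u(x) = 7·x·(1/2 − x)^2 vanishes at x = 0 and x = 1/2, so u ∈ H^1_0(0, 1/2). Differentiate via the product rule and integrate the resulting polynomials term by term.
  ∫_0^1/2 u² dx = ∫_0^1/2 (49*x^6 - 98*x^5 + 147*x^4/2 - 49*x^3/2 + 49*x^2/16) dx. Term by term:
    ∫_0^1/2 49*x^6 dx = 7/128;  ∫_0^1/2 -98*x^5 dx = -49/192;  ∫_0^1/2 147*x^4/2 dx = 147/320;
    ∫_0^1/2 -49*x^3/2 dx = -49/128;  ∫_0^1/2 49*x^2/16 dx = 49/384.
  Sum: 7/128 − 49/192 + 147/320 − 49/128 + 49/384 = 7/1920.
  ∫_0^1/2 (u')² dx = ∫_0^1/2 (441*x^4 - 588*x^3 + 539*x^2/2 - 49*x + 49/16) dx. Term by term:
    ∫_0^1/2 441*x^4 dx = 441/160;  ∫_0^1/2 -588*x^3 dx = -147/16;  ∫_0^1/2 539*x^2/2 dx = 539/48;
    ∫_0^1/2 -49*x dx = -49/8;  ∫_0^1/2 49/16 dx = 49/32.
  Sum: 441/160 − 147/16 + 539/48 − 49/8 + 49/32 = 49/240.
∫_0^1/2 u² dx = 7/1920, so ||u||_L² = sqrt(210)/240.
∫_0^1/2 (u')² dx = 49/240, so ||u'||_L² = 7*sqrt(15)/60.
Ratio ||u||_L² / ||u'||_L² = sqrt(14)/28.
Sharp Poincaré constant on H^1_0(0, 1/2) is C_P = L/π = 1/(2*π), achieved by sin(2*π·x).
A polynomial bump cannot attain the sharp Poincaré constant (only the first sine eigenfunction does), so the ratio is strictly less than C_P, consistent with ||u||_L² ≤ C_P ||u'||_L².


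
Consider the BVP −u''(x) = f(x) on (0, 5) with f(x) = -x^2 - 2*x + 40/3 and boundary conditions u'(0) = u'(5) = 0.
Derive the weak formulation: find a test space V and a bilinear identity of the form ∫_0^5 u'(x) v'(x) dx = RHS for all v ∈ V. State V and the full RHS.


V = H^1(0, 5) (no boundary constraint on v; u is determined up to an additive constant); weak form: ∫_0^5 u'v' dx = ∫_0^5 (-x^2 - 2*x + 40/3) v dx for all v ∈ V.

Multiply both sides by a test function v and integrate from 0 to 5:
  ∫_0^5 −u''(x) v(x) dx = ∫_0^5 f(x) v(x) dx.
Integrate the LHS by parts once:
  ∫_0^5 −u'' v dx = −[u'(x) v(x)]_0^5 + ∫_0^5 u'(x) v'(x) dx.
Thus ∫_0^5 u'(x) v'(x) dx = ∫_0^5 f(x) v(x) dx + [u'(x) v(x)]_0^5.
Choose V so that boundary terms are either known or forced to vanish.
u has homogeneous Neumann: u'(0) = u'(5) = 0. So [u' v]_0^5 = 0·v(5) − 0·v(0) = 0 for any v; take V = H^1(0, 5).
Weak formulation: find u (satisfying any essential BC) such that ∫_0^5 u'(x) v'(x) dx = ∫_0^5 f v dx for all v ∈ V (homogeneous Neumann, so boundary terms vanish).
Substituting f(x) = -x^2 - 2*x + 40/3, the right-hand side is ∫_0^5 (-x^2 - 2*x + 40/3) v dx.
Compatibility check (pure Neumann): taking v ≡ 1 ∈ V gives 0 = ∫_0^5 f dx + (0) − (0), i.e. ∫_0^5 f dx must equal u'(0) − u'(5) = 0. Indeed ∫_0^5 (-x^2 - 2*x + 40/3) dx = 0, so the data are compatible. The solution is then unique only up to an additive constant (fix it e.g. by requiring ∫_0^5 u dx = 0).


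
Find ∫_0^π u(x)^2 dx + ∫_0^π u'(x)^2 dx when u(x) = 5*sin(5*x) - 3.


||u||_{H^1(0,π)}^2 = -12 + 334*π

u'(x) = 25*cos(5*x).
Expand u² and (u')² and integrate term by term on (0, π), using: for integers n ≥ 1, ∫_0^π sin²(nx) dx = ∫_0^π cos²(nx) dx = π/2; for n ≠ n', ∫_0^π sin(nx)sin(n'x) dx = ∫_0^π cos(nx)cos(n'x) dx = 0; and by product-to-sum, ∫_0^π sin(nx)cos(n'x) dx = ½∫_0^π [sin((n+n')x) + sin((n−n')x)] dx, which is 0 when n+n' is even and 2n/(n²−n'²) when n+n' is odd (it need not vanish on (0, π)). For the constant mode: ∫_0^π 1 dx = π, ∫_0^π cos(nx) dx = 0, ∫_0^π sin(nx) dx = (1−(−1)^n)/n.
  u² squared terms: (-3)²·∫1 dx = 9·π = 9*π;  (5)²·∫sin(5x)² dx = 25·π/2 = 25*π/2.
  u² cross terms: 2·(-3)·(5)·∫1·sin(5x) dx = -30·(2/5) = -12.
  So ∫_0^π u² dx = 9*π + 25*π/2 − 12 = -12 + 43*π/2.
  (u')² squared terms: (25)²·∫cos(5x)² dx = 625·π/2 = 625*π/2.
  So ∫_0^π (u')² dx = 625*π/2.
||u||_{H^1}^2 = (-12 + 43*π/2) + (625*π/2) = -12 + 334*π.


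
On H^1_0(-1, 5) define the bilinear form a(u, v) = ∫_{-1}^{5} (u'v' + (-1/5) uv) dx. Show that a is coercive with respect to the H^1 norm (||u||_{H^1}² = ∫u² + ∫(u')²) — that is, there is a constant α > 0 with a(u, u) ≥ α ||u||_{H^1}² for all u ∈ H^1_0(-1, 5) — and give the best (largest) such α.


α = (-36/5 + π^2)/(π^2 + 36)

Coercivity of a(·,·) on H^1_0(-1, 5) means a(u, u) ≥ α ||u||_{H^1}² for every u ∈ H^1_0.
The interval has length L = 6, and Poincaré/coercivity depend only on L. Here a(u, u) = ∫(u')² + (-1/5)·∫u².
Here c = -1/5 < 0 with |c| < (π/L)² = π^2/36, so coercivity still holds. The condition a(u,u) ≥ α||u||_{H^1}² reads (1−α)∫(u')² ≥ (α−c)∫u². Any admissible α is ≤ 1 (rapidly oscillating u have ∫u²/∫(u')² → 0), and α = 1 would force 0 ≥ (1−c)∫u², impossible since c < 1; so 1−α > 0. By the sharp Poincaré inequality on H^1_0 of an interval of length L, ∫(u')² ≥ (π/L)²∫u² with equality for the first sine mode sin(π(x−x₀)/L) (x₀ the left endpoint), so the inequality holds for all u iff (1−α)(π/L)² ≥ α − c, i.e. α ≤ ((π/L)² + c)/((π/L)² + 1) = (1 + c(L/π)²)/(1 + (L/π)²). (Direct route, valid since c ≤ 0: Poincaré gives c∫u² ≥ c(L/π)²∫(u')², so a(u,u) ≥ (1 + c(L/π)²)∫(u')², while ||u||_{H^1}² ≤ (1 + (L/π)²)∫(u')²; dividing yields the same α.) With (π/L)² = π^2/36 and c = -1/5, the largest admissible constant is α = ((π/L)² + c)/((π/L)² + 1).
Simplifying, α = (-36/5 + π^2)/(π^2 + 36).


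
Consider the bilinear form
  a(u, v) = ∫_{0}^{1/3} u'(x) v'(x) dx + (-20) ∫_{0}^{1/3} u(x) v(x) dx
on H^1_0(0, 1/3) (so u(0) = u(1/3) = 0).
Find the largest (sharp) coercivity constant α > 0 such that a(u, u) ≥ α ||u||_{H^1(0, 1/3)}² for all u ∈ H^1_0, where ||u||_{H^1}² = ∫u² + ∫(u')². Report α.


α = (-20 + 9*π^2)/(1 + 9*π^2)

Coercivity of a(·,·) on H^1_0(0, 1/3) means a(u, u) ≥ α ||u||_{H^1}² for every u ∈ H^1_0.
The interval has length L = 1/3, and Poincaré/coercivity depend only on L. Here a(u, u) = ∫(u')² + (-20)·∫u².
Here c = -20 < 0 with |c| < (π/L)² = 9*π^2, so coercivity still holds. The condition a(u,u) ≥ α||u||_{H^1}² reads (1−α)∫(u')² ≥ (α−c)∫u². Any admissible α is ≤ 1 (rapidly oscillating u have ∫u²/∫(u')² → 0), and α = 1 would force 0 ≥ (1−c)∫u², impossible since c < 1; so 1−α > 0. By the sharp Poincaré inequality on H^1_0 of an interval of length L, ∫(u')² ≥ (π/L)²∫u² with equality for the first sine mode sin(π(x−x₀)/L) (x₀ the left endpoint), so the inequality holds for all u iff (1−α)(π/L)² ≥ α − c, i.e. α ≤ ((π/L)² + c)/((π/L)² + 1) = (1 + c(L/π)²)/(1 + (L/π)²). (Direct route, valid since c ≤ 0: Poincaré gives c∫u² ≥ c(L/π)²∫(u')², so a(u,u) ≥ (1 + c(L/π)²)∫(u')², while ||u||_{H^1}² ≤ (1 + (L/π)²)∫(u')²; dividing yields the same α.) With (π/L)² = 9*π^2 and c = -20, the largest admissible constant is α = ((π/L)² + c)/((π/L)² + 1).
Simplifying, α = (-20 + 9*π^2)/(1 + 9*π^2).


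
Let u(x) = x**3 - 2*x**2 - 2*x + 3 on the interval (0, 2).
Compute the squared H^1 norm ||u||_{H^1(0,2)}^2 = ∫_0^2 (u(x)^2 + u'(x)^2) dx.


||u||_{H^1}^2 = 1738/105

The H^1 norm (squared) on an interval (0, L) is
  ||u||_{H^1}^2 = ∫_0^L u(x)^2 dx + ∫_0^L u'(x)^2 dx.
Compute u'(x) = 3*x**2 - 4*x - 2.
Then u(x)^2 = x**6 - 4*x**5 + 14*x**3 - 8*x**2 - 12*x + 9 and u'(x)^2 = 9*x**4 - 24*x**3 + 4*x**2 + 16*x + 4.
Integrate each monomial from 0 to 2 using ∫_0^2 c·x^n dx = c·2^(n+1)/(n+1):
  ∫_0^2 u(x)^2 dx = ∫_0^2 (x^6 - 4*x^5 + 14*x^3 - 8*x^2 - 12*x + 9) dx. Term by term:
    ∫_0^2 x^6 dx = 128/7;  ∫_0^2 -4*x^5 dx = -128/3;  ∫_0^2 14*x^3 dx = 56;
    ∫_0^2 -8*x^2 dx = -64/3;  ∫_0^2 -12*x dx = -24;  ∫_0^2 9 dx = 18.
  Sum: 128/7 − 128/3 + 56 − 64/3 − 24 + 18 = 30/7.
  ∫_0^2 u'(x)^2 dx = ∫_0^2 (9*x^4 - 24*x^3 + 4*x^2 + 16*x + 4) dx. Term by term:
    ∫_0^2 9*x^4 dx = 288/5;  ∫_0^2 -24*x^3 dx = -96;  ∫_0^2 4*x^2 dx = 32/3;
    ∫_0^2 16*x dx = 32;  ∫_0^2 4 dx = 8.
  Sum: 288/5 − 96 + 32/3 + 32 + 8 = 184/15.
Adding: ||u||_{H^1}^2 = 30/7 + 184/15 = 1738/105.


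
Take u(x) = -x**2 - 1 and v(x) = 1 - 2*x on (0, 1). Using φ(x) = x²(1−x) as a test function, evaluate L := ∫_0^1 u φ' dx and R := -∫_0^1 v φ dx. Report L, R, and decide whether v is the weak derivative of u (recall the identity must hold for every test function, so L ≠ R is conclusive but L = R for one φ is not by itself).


LHS = 1/10, RHS = 1/60. No, v is not the weak derivative of u.

u(x) = -x**2 - 1, classical derivative u'(x) = -2*x.
φ(x) = x²(1−x), so φ'(x) = x*(2 - 3*x).
Note φ(0) = φ(1) = 0, so the boundary term u·φ vanishes.
LHS = ∫_0^1 u(x) φ'(x) dx = ∫_0^1 (3*x^4 - 2*x^3 + 3*x^2 - 2*x) dx. Term by term:
  ∫_0^1 3*x^4 dx = 3/5;  ∫_0^1 -2*x^3 dx = -1/2;  ∫_0^1 3*x^2 dx = 1;
  ∫_0^1 -2*x dx = -1.
Sum: 3/5 − 1/2 + 1 − 1 = 1/10.
So LHS = 1/10.
∫_0^1 v(x) φ(x) dx = ∫_0^1 (2*x^4 - 3*x^3 + x^2) dx. Term by term:
  ∫_0^1 2*x^4 dx = 2/5;  ∫_0^1 -3*x^3 dx = -3/4;  ∫_0^1 x^2 dx = 1/3.
Sum: 2/5 − 3/4 + 1/3 = -1/60.
So RHS = -∫_0^1 v(x) φ(x) dx = 1/60.
LHS − RHS = 1/12 ≠ 0, so the identity fails.
(For a valid weak derivative the identity must hold for EVERY test function, in particular this one. The failure shows v is NOT the weak derivative of u.)
Correct weak derivative would be u'(x) = -2*x.


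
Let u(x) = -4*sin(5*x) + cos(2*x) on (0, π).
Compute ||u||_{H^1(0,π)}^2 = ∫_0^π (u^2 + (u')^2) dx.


||u||_{H^1(0,π)}^2 = -400/21 + 421*π/2

u'(x) = -2*sin(2*x) - 20*cos(5*x).
Expand u² and (u')² and integrate term by term on (0, π), using: for integers n ≥ 1, ∫_0^π sin²(nx) dx = ∫_0^π cos²(nx) dx = π/2; for n ≠ n', ∫_0^π sin(nx)sin(n'x) dx = ∫_0^π cos(nx)cos(n'x) dx = 0; and by product-to-sum, ∫_0^π sin(nx)cos(n'x) dx = ½∫_0^π [sin((n+n')x) + sin((n−n')x)] dx, which is 0 when n+n' is even and 2n/(n²−n'²) when n+n' is odd (it need not vanish on (0, π)).
  u² squared terms: (-4)²·∫sin(5x)² dx = 16·π/2 = 8*π;  (1)²·∫cos(2x)² dx = 1·π/2 = π/2.
  u² cross terms: 2·(-4)·(1)·∫sin(5x)·cos(2x) dx = -8·(10/21) = -80/21.
  So ∫_0^π u² dx = 8*π + π/2 − 80/21 = -80/21 + 17*π/2.
  (u')² squared terms: (-20)²·∫cos(5x)² dx = 400·π/2 = 200*π;  (-2)²·∫sin(2x)² dx = 4·π/2 = 2*π.
  (u')² cross terms: 2·(-20)·(-2)·∫cos(5x)·sin(2x) dx = 80·(-4/21) = -320/21.
  So ∫_0^π (u')² dx = 200*π + 2*π − 320/21 = -320/21 + 202*π.
||u||_{H^1}^2 = (-80/21 + 17*π/2) + (-320/21 + 202*π) = -400/21 + 421*π/2.


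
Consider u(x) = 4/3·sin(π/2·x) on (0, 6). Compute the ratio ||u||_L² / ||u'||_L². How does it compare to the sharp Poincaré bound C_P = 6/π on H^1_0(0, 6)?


||u||_L² / ||u'||_L² = 2/π < C_P = 6/π.

u(x) = 4/3·sin(π/2·x), so u'(x) = 2*π*cos(π*x/2)/3.
Writing u(x) = A·sin(kπx/L) with A = 4/3 and k = 3, use ∫_0^L sin²(kπx/L) dx = L/2 and ∫_0^L cos²(kπx/L) dx = L/2.
u² = 16/9·sin²(π/2·x) and (u')² = 4*π^2/9·cos²(π/2·x), and each of sin², cos² integrates to L/2 = 3 over (0, 6).
∫_0^6 u² dx = 16/3, so ||u||_L² = 4*sqrt(3)/3.
∫_0^6 (u')² dx = 4*π^2/3, so ||u'||_L² = 2*sqrt(3)*π/3.
Ratio ||u||_L² / ||u'||_L² = 2/π.
Sharp Poincaré constant on H^1_0(0, 6) is C_P = L/π = 6/π, achieved by sin(π/6·x).
This is the k = 3 harmonic; the ratio L/(kπ) is strictly less than C_P = L/π, consistent with the sharp inequality ||u||_L² ≤ C_P ||u'||_L².


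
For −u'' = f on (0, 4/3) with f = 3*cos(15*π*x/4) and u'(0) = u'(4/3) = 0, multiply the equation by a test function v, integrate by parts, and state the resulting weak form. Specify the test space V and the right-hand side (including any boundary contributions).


V = H^1(0, 4/3) (no boundary constraint on v; u is determined up to an additive constant); weak form: ∫_0^4/3 u'v' dx = ∫_0^4/3 (3*cos(15*π*x/4)) v dx for all v ∈ V.

Multiply both sides by a test function v and integrate from 0 to 4/3:
  ∫_0^4/3 −u''(x) v(x) dx = ∫_0^4/3 f(x) v(x) dx.
Integrate the LHS by parts once:
  ∫_0^4/3 −u'' v dx = −[u'(x) v(x)]_0^4/3 + ∫_0^4/3 u'(x) v'(x) dx.
Thus ∫_0^4/3 u'(x) v'(x) dx = ∫_0^4/3 f(x) v(x) dx + [u'(x) v(x)]_0^4/3.
Choose V so that boundary terms are either known or forced to vanish.
u has homogeneous Neumann: u'(0) = u'(4/3) = 0. So [u' v]_0^4/3 = 0·v(4/3) − 0·v(0) = 0 for any v; take V = H^1(0, 4/3).
Weak formulation: find u (satisfying any essential BC) such that ∫_0^4/3 u'(x) v'(x) dx = ∫_0^4/3 f v dx for all v ∈ V (homogeneous Neumann, so boundary terms vanish).
Substituting f(x) = 3*cos(15*π*x/4), the right-hand side is ∫_0^4/3 (3*cos(15*π*x/4)) v dx.
Compatibility check (pure Neumann): taking v ≡ 1 ∈ V gives 0 = ∫_0^4/3 f dx + (0) − (0), i.e. ∫_0^4/3 f dx must equal u'(0) − u'(4/3) = 0. Indeed ∫_0^4/3 (3*cos(15*π*x/4)) dx = 0, so the data are compatible. The solution is then unique only up to an additive constant (fix it e.g. by requiring ∫_0^4/3 u dx = 0).


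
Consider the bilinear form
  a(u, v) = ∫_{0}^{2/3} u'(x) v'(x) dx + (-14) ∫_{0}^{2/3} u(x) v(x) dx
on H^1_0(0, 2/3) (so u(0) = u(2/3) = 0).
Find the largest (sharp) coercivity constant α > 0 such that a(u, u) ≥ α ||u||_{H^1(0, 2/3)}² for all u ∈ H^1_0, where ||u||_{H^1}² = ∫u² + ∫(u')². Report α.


α = (-56 + 9*π^2)/(4 + 9*π^2)

Coercivity of a(·,·) on H^1_0(0, 2/3) means a(u, u) ≥ α ||u||_{H^1}² for every u ∈ H^1_0.
The interval has length L = 2/3, and Poincaré/coercivity depend only on L. Here a(u, u) = ∫(u')² + (-14)·∫u².
Here c = -14 < 0 with |c| < (π/L)² = 9*π^2/4, so coercivity still holds. The condition a(u,u) ≥ α||u||_{H^1}² reads (1−α)∫(u')² ≥ (α−c)∫u². Any admissible α is ≤ 1 (rapidly oscillating u have ∫u²/∫(u')² → 0), and α = 1 would force 0 ≥ (1−c)∫u², impossible since c < 1; so 1−α > 0. By the sharp Poincaré inequality on H^1_0 of an interval of length L, ∫(u')² ≥ (π/L)²∫u² with equality for the first sine mode sin(π(x−x₀)/L) (x₀ the left endpoint), so the inequality holds for all u iff (1−α)(π/L)² ≥ α − c, i.e. α ≤ ((π/L)² + c)/((π/L)² + 1) = (1 + c(L/π)²)/(1 + (L/π)²). (Direct route, valid since c ≤ 0: Poincaré gives c∫u² ≥ c(L/π)²∫(u')², so a(u,u) ≥ (1 + c(L/π)²)∫(u')², while ||u||_{H^1}² ≤ (1 + (L/π)²)∫(u')²; dividing yields the same α.) With (π/L)² = 9*π^2/4 and c = -14, the largest admissible constant is α = ((π/L)² + c)/((π/L)² + 1).
Simplifying, α = (-56 + 9*π^2)/(4 + 9*π^2).


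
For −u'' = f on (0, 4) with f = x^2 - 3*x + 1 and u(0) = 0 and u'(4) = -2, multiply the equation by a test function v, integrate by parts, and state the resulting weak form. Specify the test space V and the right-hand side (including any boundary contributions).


V = {v ∈ H^1(0, 4) : v(0) = 0} (test functions vanish at x = 0 where u is specified); weak form: ∫_0^4 u'v' dx = ∫_0^4 (x^2 - 3*x + 1) v dx − 2·v(4) for all v ∈ V.

Multiply both sides by a test function v and integrate from 0 to 4:
  ∫_0^4 −u''(x) v(x) dx = ∫_0^4 f(x) v(x) dx.
Integrate the LHS by parts once:
  ∫_0^4 −u'' v dx = −[u'(x) v(x)]_0^4 + ∫_0^4 u'(x) v'(x) dx.
Thus ∫_0^4 u'(x) v'(x) dx = ∫_0^4 f(x) v(x) dx + [u'(x) v(x)]_0^4.
Choose V so that boundary terms are either known or forced to vanish.
Mixed BC: u(0) = 0 (Dirichlet) and u'(4) = -2 (Neumann). Define V = {v ∈ H^1(0, 4) : v(0) = 0}. Then [u' v]_0^4 = u'(4)·v(4) − u'(0)·0 = − 2·v(4).
Weak formulation: find u (satisfying any essential BC) such that ∫_0^4 u'(x) v'(x) dx = ∫_0^4 f v dx − 2·v(4) for all v ∈ V (Dirichlet at 0 absorbed into V; Neumann datum at x = 4 contributes the boundary term).
Substituting f(x) = x^2 - 3*x + 1, the right-hand side is ∫_0^4 (x^2 - 3*x + 1) v dx − 2·v(4).


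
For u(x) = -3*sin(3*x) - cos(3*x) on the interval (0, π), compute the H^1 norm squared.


||u||_{H^1(0,π)}^2 = 50*π

u'(x) = 3*sin(3*x) - 9*cos(3*x).
Expand u² and (u')² and integrate term by term on (0, π), using: for integers n ≥ 1, ∫_0^π sin²(nx) dx = ∫_0^π cos²(nx) dx = π/2; for n ≠ n', ∫_0^π sin(nx)sin(n'x) dx = ∫_0^π cos(nx)cos(n'x) dx = 0; and by product-to-sum, ∫_0^π sin(nx)cos(n'x) dx = ½∫_0^π [sin((n+n')x) + sin((n−n')x)] dx, which is 0 when n+n' is even and 2n/(n²−n'²) when n+n' is odd (it need not vanish on (0, π)).
  u² squared terms: (-1)²·∫cos(3x)² dx = 1·π/2 = π/2;  (-3)²·∫sin(3x)² dx = 9·π/2 = 9*π/2.
  u² cross terms: 2·(-1)·(-3)·∫cos(3x)·sin(3x) dx = 6·(0) = 0.
  So ∫_0^π u² dx = π/2 + 9*π/2 + 0 = 5*π.
  (u')² squared terms: (-9)²·∫cos(3x)² dx = 81·π/2 = 81*π/2;  (3)²·∫sin(3x)² dx = 9·π/2 = 9*π/2.
  (u')² cross terms: 2·(-9)·(3)·∫cos(3x)·sin(3x) dx = -54·(0) = 0.
  So ∫_0^π (u')² dx = 81*π/2 + 9*π/2 + 0 = 45*π.
||u||_{H^1}^2 = (5*π) + (45*π) = 50*π.


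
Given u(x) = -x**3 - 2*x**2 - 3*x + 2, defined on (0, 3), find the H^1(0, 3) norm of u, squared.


||u||_{H^1}^2 = 97224/35

The H^1 norm (squared) on an interval (0, L) is
  ||u||_{H^1}^2 = ∫_0^L u(x)^2 dx + ∫_0^L u'(x)^2 dx.
Compute u'(x) = -3*x**2 - 4*x - 3.
Then u(x)^2 = x**6 + 4*x**5 + 10*x**4 + 8*x**3 + x**2 - 12*x + 4 and u'(x)^2 = 9*x**4 + 24*x**3 + 34*x**2 + 24*x + 9.
Integrate each monomial from 0 to 3 using ∫_0^3 c·x^n dx = c·3^(n+1)/(n+1):
  ∫_0^3 u(x)^2 dx = ∫_0^3 (x^6 + 4*x^5 + 10*x^4 + 8*x^3 + x^2 - 12*x + 4) dx. Term by term:
    ∫_0^3 x^6 dx = 2187/7;  ∫_0^3 4*x^5 dx = 486;  ∫_0^3 10*x^4 dx = 486;
    ∫_0^3 8*x^3 dx = 162;  ∫_0^3 x^2 dx = 9;  ∫_0^3 -12*x dx = -54;
    ∫_0^3 4 dx = 12.
  Sum: 2187/7 + 486 + 486 + 162 + 9 − 54 + 12 = 9894/7.
  ∫_0^3 u'(x)^2 dx = ∫_0^3 (9*x^4 + 24*x^3 + 34*x^2 + 24*x + 9) dx. Term by term:
    ∫_0^3 9*x^4 dx = 2187/5;  ∫_0^3 24*x^3 dx = 486;  ∫_0^3 34*x^2 dx = 306;
    ∫_0^3 24*x dx = 108;  ∫_0^3 9 dx = 27.
  Sum: 2187/5 + 486 + 306 + 108 + 27 = 6822/5.
Adding: ||u||_{H^1}^2 = 9894/7 + 6822/5 = 97224/35.


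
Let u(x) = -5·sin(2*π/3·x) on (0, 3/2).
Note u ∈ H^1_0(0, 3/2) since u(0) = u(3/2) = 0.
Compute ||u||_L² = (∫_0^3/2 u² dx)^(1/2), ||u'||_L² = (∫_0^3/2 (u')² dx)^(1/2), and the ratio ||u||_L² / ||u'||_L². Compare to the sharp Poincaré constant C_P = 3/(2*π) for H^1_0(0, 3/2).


||u||_L² / ||u'||_L² = 3/(2*π) = C_P.

u(x) = -5·sin(2*π/3·x), so u'(x) = -10*π*cos(2*π*x/3)/3.
Writing u(x) = A·sin(kπx/L) with A = -5 and k = 1, use ∫_0^L sin²(kπx/L) dx = L/2 and ∫_0^L cos²(kπx/L) dx = L/2.
u² = 25·sin²(2*π/3·x) and (u')² = 100*π^2/9·cos²(2*π/3·x), and each of sin², cos² integrates to L/2 = 3/4 over (0, 3/2).
∫_0^3/2 u² dx = 75/4, so ||u||_L² = 5*sqrt(3)/2.
∫_0^3/2 (u')² dx = 25*π^2/3, so ||u'||_L² = 5*sqrt(3)*π/3.
Ratio ||u||_L² / ||u'||_L² = 3/(2*π).
Sharp Poincaré constant on H^1_0(0, 3/2) is C_P = L/π = 3/(2*π), achieved by sin(2*π/3·x).
This is the k = 1 eigenfunction (up to amplitude), so the ratio equals the sharp Poincaré constant exactly.


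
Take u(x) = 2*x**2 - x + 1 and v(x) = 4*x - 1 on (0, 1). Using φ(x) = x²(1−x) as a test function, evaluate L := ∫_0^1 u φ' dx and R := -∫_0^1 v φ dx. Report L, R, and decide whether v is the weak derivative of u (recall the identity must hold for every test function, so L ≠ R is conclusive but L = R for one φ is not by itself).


LHS = -7/60, RHS = -7/60. Yes, v = u' weakly.

u(x) = 2*x**2 - x + 1, classical derivative u'(x) = 4*x - 1.
φ(x) = x²(1−x), so φ'(x) = x*(2 - 3*x).
Note φ(0) = φ(1) = 0, so the boundary term u·φ vanishes.
LHS = ∫_0^1 u(x) φ'(x) dx = ∫_0^1 (-6*x^4 + 7*x^3 - 5*x^2 + 2*x) dx. Term by term:
  ∫_0^1 -6*x^4 dx = -6/5;  ∫_0^1 7*x^3 dx = 7/4;  ∫_0^1 -5*x^2 dx = -5/3;
  ∫_0^1 2*x dx = 1.
Sum: -6/5 + 7/4 − 5/3 + 1 = -7/60.
So LHS = -7/60.
∫_0^1 v(x) φ(x) dx = ∫_0^1 (-4*x^4 + 5*x^3 - x^2) dx. Term by term:
  ∫_0^1 -4*x^4 dx = -4/5;  ∫_0^1 5*x^3 dx = 5/4;  ∫_0^1 -x^2 dx = -1/3.
Sum: -4/5 + 5/4 − 1/3 = 7/60.
So RHS = -∫_0^1 v(x) φ(x) dx = -7/60.
LHS = RHS, so the identity holds for this test φ.
Moreover u is smooth here and v(x) = u'(x) = 4*x - 1 pointwise, so the identity holds for every test function. Hence v is the weak derivative of u.


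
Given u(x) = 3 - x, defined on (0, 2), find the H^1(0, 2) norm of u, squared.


||u||_{H^1}^2 = 32/3

The H^1 norm (squared) on an interval (0, L) is
  ||u||_{H^1}^2 = ∫_0^L u(x)^2 dx + ∫_0^L u'(x)^2 dx.
Compute u'(x) = -1.
Then u(x)^2 = x**2 - 6*x + 9 and u'(x)^2 = 1.
Integrate each monomial from 0 to 2 using ∫_0^2 c·x^n dx = c·2^(n+1)/(n+1):
  ∫_0^2 u(x)^2 dx = ∫_0^2 (x^2 - 6*x + 9) dx. Term by term:
    ∫_0^2 x^2 dx = 8/3;  ∫_0^2 -6*x dx = -12;  ∫_0^2 9 dx = 18.
  Sum: 8/3 − 12 + 18 = 26/3.
  ∫_0^2 u'(x)^2 dx = ∫_0^2 (1) dx. Term by term:
    ∫_0^2 1 dx = 2.
Adding: ||u||_{H^1}^2 = 26/3 + 2 = 32/3.


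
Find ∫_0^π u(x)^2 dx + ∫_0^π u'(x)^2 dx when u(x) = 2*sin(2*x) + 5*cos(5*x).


||u||_{H^1(0,π)}^2 = -2080/21 + 335*π

u'(x) = -25*sin(5*x) + 4*cos(2*x).
Expand u² and (u')² and integrate term by term on (0, π), using: for integers n ≥ 1, ∫_0^π sin²(nx) dx = ∫_0^π cos²(nx) dx = π/2; for n ≠ n', ∫_0^π sin(nx)sin(n'x) dx = ∫_0^π cos(nx)cos(n'x) dx = 0; and by product-to-sum, ∫_0^π sin(nx)cos(n'x) dx = ½∫_0^π [sin((n+n')x) + sin((n−n')x)] dx, which is 0 when n+n' is even and 2n/(n²−n'²) when n+n' is odd (it need not vanish on (0, π)).
  u² squared terms: (2)²·∫sin(2x)² dx = 4·π/2 = 2*π;  (5)²·∫cos(5x)² dx = 25·π/2 = 25*π/2.
  u² cross terms: 2·(2)·(5)·∫sin(2x)·cos(5x) dx = 20·(-4/21) = -80/21.
  So ∫_0^π u² dx = 2*π + 25*π/2 − 80/21 = -80/21 + 29*π/2.
  (u')² squared terms: (-25)²·∫sin(5x)² dx = 625·π/2 = 625*π/2;  (4)²·∫cos(2x)² dx = 16·π/2 = 8*π.
  (u')² cross terms: 2·(-25)·(4)·∫sin(5x)·cos(2x) dx = -200·(10/21) = -2000/21.
  So ∫_0^π (u')² dx = 625*π/2 + 8*π − 2000/21 = -2000/21 + 641*π/2.
||u||_{H^1}^2 = (-80/21 + 29*π/2) + (-2000/21 + 641*π/2) = -2080/21 + 335*π.


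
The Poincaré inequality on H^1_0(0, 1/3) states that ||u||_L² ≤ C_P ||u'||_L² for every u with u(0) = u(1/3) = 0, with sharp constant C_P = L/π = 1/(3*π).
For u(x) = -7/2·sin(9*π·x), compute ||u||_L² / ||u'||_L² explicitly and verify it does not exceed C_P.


||u||_L² / ||u'||_L² = 1/(9*π) < C_P = 1/(3*π).

u(x) = -7/2·sin(9*π·x), so u'(x) = -63*π*cos(9*π*x)/2.
Writing u(x) = A·sin(kπx/L) with A = -7/2 and k = 3, use ∫_0^L sin²(kπx/L) dx = L/2 and ∫_0^L cos²(kπx/L) dx = L/2.
u² = 49/4·sin²(9*π·x) and (u')² = 3969*π^2/4·cos²(9*π·x), and each of sin², cos² integrates to L/2 = 1/6 over (0, 1/3).
∫_0^1/3 u² dx = 49/24, so ||u||_L² = 7*sqrt(6)/12.
∫_0^1/3 (u')² dx = 1323*π^2/8, so ||u'||_L² = 21*sqrt(6)*π/4.
Ratio ||u||_L² / ||u'||_L² = 1/(9*π).
Sharp Poincaré constant on H^1_0(0, 1/3) is C_P = L/π = 1/(3*π), achieved by sin(3*π·x).
This is the k = 3 harmonic; the ratio L/(kπ) is strictly less than C_P = L/π, consistent with the sharp inequality ||u||_L² ≤ C_P ||u'||_L².


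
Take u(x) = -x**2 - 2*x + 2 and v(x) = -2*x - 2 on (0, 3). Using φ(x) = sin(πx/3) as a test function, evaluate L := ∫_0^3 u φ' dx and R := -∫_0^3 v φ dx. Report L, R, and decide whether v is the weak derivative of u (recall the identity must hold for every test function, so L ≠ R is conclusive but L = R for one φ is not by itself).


LHS = 30/π, RHS = 30/π. Yes, v = u' weakly.

u(x) = -x**2 - 2*x + 2, classical derivative u'(x) = -2*x - 2.
φ(x) = sin(πx/3), so φ'(x) = π*cos(π*x/3)/3.
Note φ(0) = φ(3) = 0, so the boundary term u·φ vanishes.
LHS = ∫_0^3 u(x) φ'(x) dx = ∫_0^3 (-π*x^2*cos(π*x/3)/3 - 2*π*x*cos(π*x/3)/3 + 2*π*cos(π*x/3)/3) dx. Term by term:
  ∫_0^3 2*π*cos(π*x/3)/3 dx = 0;  ∫_0^3 -2*π*x*cos(π*x/3)/3 dx = 12/π;  ∫_0^3 -π*x^2*cos(π*x/3)/3 dx = 18/π.
Sum: 0 + 12/π + 18/π = 30/π.
So LHS = 30/π.
∫_0^3 v(x) φ(x) dx = ∫_0^3 (-2*x*sin(π*x/3) - 2*sin(π*x/3)) dx. Term by term:
  ∫_0^3 -2*sin(π*x/3) dx = -12/π;  ∫_0^3 -2*x*sin(π*x/3) dx = -18/π.
Sum: -12/π − 18/π = -30/π.
So RHS = -∫_0^3 v(x) φ(x) dx = 30/π.
LHS = RHS, so the identity holds for this test φ.
Moreover u is smooth here and v(x) = u'(x) = -2*x - 2 pointwise, so the identity holds for every test function. Hence v is the weak derivative of u.


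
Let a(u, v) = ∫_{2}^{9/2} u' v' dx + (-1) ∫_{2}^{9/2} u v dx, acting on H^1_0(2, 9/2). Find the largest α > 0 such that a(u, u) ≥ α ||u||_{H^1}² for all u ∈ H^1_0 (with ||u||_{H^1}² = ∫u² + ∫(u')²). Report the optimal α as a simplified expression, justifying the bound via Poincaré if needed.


α = (-25 + 4*π^2)/(25 + 4*π^2)

Coercivity of a(·,·) on H^1_0(2, 9/2) means a(u, u) ≥ α ||u||_{H^1}² for every u ∈ H^1_0.
The interval has length L = 5/2, and Poincaré/coercivity depend only on L. Here a(u, u) = ∫(u')² + (-1)·∫u².
Here c = -1 < 0 with |c| < (π/L)² = 4*π^2/25, so coercivity still holds. The condition a(u,u) ≥ α||u||_{H^1}² reads (1−α)∫(u')² ≥ (α−c)∫u². Any admissible α is ≤ 1 (rapidly oscillating u have ∫u²/∫(u')² → 0), and α = 1 would force 0 ≥ (1−c)∫u², impossible since c < 1; so 1−α > 0. By the sharp Poincaré inequality on H^1_0 of an interval of length L, ∫(u')² ≥ (π/L)²∫u² with equality for the first sine mode sin(π(x−x₀)/L) (x₀ the left endpoint), so the inequality holds for all u iff (1−α)(π/L)² ≥ α − c, i.e. α ≤ ((π/L)² + c)/((π/L)² + 1) = (1 + c(L/π)²)/(1 + (L/π)²). (Direct route, valid since c ≤ 0: Poincaré gives c∫u² ≥ c(L/π)²∫(u')², so a(u,u) ≥ (1 + c(L/π)²)∫(u')², while ||u||_{H^1}² ≤ (1 + (L/π)²)∫(u')²; dividing yields the same α.) With (π/L)² = 4*π^2/25 and c = -1, the largest admissible constant is α = ((π/L)² + c)/((π/L)² + 1).
Simplifying, α = (-25 + 4*π^2)/(25 + 4*π^2).
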